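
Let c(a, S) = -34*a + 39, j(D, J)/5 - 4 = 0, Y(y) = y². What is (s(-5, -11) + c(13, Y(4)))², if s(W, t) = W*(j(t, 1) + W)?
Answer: 228484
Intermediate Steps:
j(D, J) = 20 (j(D, J) = 20 + 5*0 = 20 + 0 = 20)
s(W, t) = W*(20 + W)
c(a, S) = 39 - 34*a
(s(-5, -11) + c(13, Y(4)))² = (-5*(20 - 5) + (39 - 34*13))² = (-5*15 + (39 - 442))² = (-75 - 403)² = (-478)² = 228484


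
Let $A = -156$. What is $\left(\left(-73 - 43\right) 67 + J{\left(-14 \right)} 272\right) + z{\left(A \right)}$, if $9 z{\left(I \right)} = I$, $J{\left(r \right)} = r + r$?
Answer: $- \frac{46216}{3} \approx -15405.0$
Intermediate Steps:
$J{\left(r \right)} = 2 r$
$z{\left(I \right)} = \frac{I}{9}$
$\left(\left(-73 - 43\right) 67 + J{\left(-14 \right)} 272\right) + z{\left(A \right)} = \left(\left(-73 - 43\right) 67 + 2 \left(-14\right) 272\right) + \frac{1}{9} \left(-156\right) = \left(\left(-116\right) 67 - 7616\right) - \frac{52}{3} = \left(-7772 - 7616\right) - \frac{52}{3} = -15388 - \frac{52}{3} = - \frac{46216}{3}$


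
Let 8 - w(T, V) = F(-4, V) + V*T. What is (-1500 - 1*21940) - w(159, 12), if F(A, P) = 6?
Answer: -21534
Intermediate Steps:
w(T, V) = 2 - T*V (w(T, V) = 8 - (6 + V*T) = 8 - (6 + T*V) = 8 + (-6 - T*V) = 2 - T*V)
(-1500 - 1*21940) - w(159, 12) = (-1500 - 1*21940) - (2 - 1*159*12) = (-1500 - 21940) - (2 - 1908) = -23440 - 1*(-1906) = -23440 + 1906 = -21534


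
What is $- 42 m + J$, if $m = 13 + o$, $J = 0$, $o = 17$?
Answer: $-1260$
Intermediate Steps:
$m = 30$ ($m = 13 + 17 = 30$)
$- 42 m + J = \left(-42\right) 30 + 0 = -1260 + 0 = -1260$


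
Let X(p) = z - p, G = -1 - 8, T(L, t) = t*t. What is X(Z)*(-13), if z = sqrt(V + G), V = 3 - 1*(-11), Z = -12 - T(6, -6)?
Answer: -624 - 13*sqrt(5) ≈ -653.07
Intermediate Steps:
T(L, t) = t**2
G = -9
Z = -48 (Z = -12 - 1*(-6)**2 = -12 - 1*36 = -12 - 36 = -48)
V = 14 (V = 3 + 11 = 14)
z = sqrt(5) (z = sqrt(14 - 9) = sqrt(5) ≈ 2.2361)
X(p) = sqrt(5) - p
X(Z)*(-13) = (sqrt(5) - 1*(-48))*(-13) = (sqrt(5) + 48)*(-13) = (48 + sqrt(5))*(-13) = -624 - 13*sqrt(5)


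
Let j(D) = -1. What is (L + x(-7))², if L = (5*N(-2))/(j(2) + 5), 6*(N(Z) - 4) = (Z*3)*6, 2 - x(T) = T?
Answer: 169/4 ≈ 42.250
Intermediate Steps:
x(T) = 2 - T
N(Z) = 4 + 3*Z (N(Z) = 4 + ((Z*3)*6)/6 = 4 + ((3*Z)*6)/6 = 4 + (18*Z)/6 = 4 + 3*Z)
L = -5/2 (L = (5*(4 + 3*(-2)))/(-1 + 5) = (5*(4 - 6))/4 = (5*(-2))*(¼) = -10*¼ = -5/2 ≈ -2.5000)
(L + x(-7))² = (-5/2 + (2 - 1*(-7)))² = (-5/2 + (2 + 7))² = (-5/2 + 9)² = (13/2)² = 169/4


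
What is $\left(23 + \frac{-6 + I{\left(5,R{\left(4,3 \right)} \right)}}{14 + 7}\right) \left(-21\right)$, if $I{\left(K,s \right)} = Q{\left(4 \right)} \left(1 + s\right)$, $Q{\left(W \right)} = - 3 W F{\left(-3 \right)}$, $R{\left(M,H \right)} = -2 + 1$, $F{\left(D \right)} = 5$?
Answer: $-477$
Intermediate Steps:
$R{\left(M,H \right)} = -1$
$Q{\left(W \right)} = - 15 W$ ($Q{\left(W \right)} = - 3 W 5 = - 15 W$)
$I{\left(K,s \right)} = -60 - 60 s$ ($I{\left(K,s \right)} = \left(-15\right) 4 \left(1 + s\right) = - 60 \left(1 + s\right) = -60 - 60 s$)
$\left(23 + \frac{-6 + I{\left(5,R{\left(4,3 \right)} \right)}}{14 + 7}\right) \left(-21\right) = \left(23 + \frac{-6 - 0}{14 + 7}\right) \left(-21\right) = \left(23 + \frac{-6 + \left(-60 + 60\right)}{21}\right) \left(-21\right) = \left(23 + \left(-6 + 0\right) \frac{1}{21}\right) \left(-21\right) = \left(23 - \frac{2}{7}\right) \left(-21\right) = \frac{159}{7} \left(-21\right) = -477$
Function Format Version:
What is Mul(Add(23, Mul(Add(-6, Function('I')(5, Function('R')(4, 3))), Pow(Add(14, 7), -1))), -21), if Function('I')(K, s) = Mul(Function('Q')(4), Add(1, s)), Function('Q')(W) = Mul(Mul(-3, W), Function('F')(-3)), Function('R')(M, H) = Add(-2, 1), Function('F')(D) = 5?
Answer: -477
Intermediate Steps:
Function('R')(M, H) = -1
Function('Q')(W) = Mul(-15, W) (Function('Q')(W) = Mul(Mul(-3, W), 5) = Mul(-15, W))
Function('I')(K, s) = Add(-60, Mul(-60, s)) (Function('I')(K, s) = Mul(Mul(-15, 4), Add(1, s)) = Mul(-60, Add(1, s)) = Add(-60, Mul(-60, s)))
Mul(Add(23, Mul(Add(-6, Function('I')(5, Function('R')(4, 3))), Pow(Add(14, 7), -1))), -21) = Mul(Add(23, Mul(Add(-6, Add(-60, Mul(-60, -1))), Pow(Add(14, 7), -1))), -21) = Mul(Add(23, Mul(Add(-6, Add(-60, 60)), Pow(21, -1))), -21) = Mul(Add(23, Mul(Add(-6, 0), Rational(1, 21))), -21) = Mul(Add(23, Mul(-6, Rational(1, 21))), -21) = Mul(Add(23, Rational(-2, 7)), -21) = Mul(Rational(159, 7), -21) = -477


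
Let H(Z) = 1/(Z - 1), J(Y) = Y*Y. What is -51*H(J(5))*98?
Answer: -833/4 ≈ -208.25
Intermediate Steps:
J(Y) = Y²
H(Z) = 1/(-1 + Z)
-51*H(J(5))*98 = -51/(-1 + 5²)*98 = -51/(-1 + 25)*98 = -51/24*98 = -51*1/24*98 = -17/8*98 = -833/4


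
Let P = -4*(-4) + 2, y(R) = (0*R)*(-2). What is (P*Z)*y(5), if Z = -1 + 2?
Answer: 0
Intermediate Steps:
y(R) = 0 (y(R) = 0*(-2) = 0)
P = 18 (P = 16 + 2 = 18)
Z = 1
(P*Z)*y(5) = (18*1)*0 = 18*0 = 0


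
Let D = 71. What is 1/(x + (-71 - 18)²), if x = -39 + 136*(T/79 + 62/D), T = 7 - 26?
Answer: 5609/44692802 ≈ 0.00012550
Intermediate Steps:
T = -19
x = 263913/5609 (x = -39 + 136*(-19/79 + 62/71) = -39 + 136*(3549/5609) = -39 + 482664/5609 = 263913/5609 ≈ 47.052)
1/(x + (-71 - 18)²) = 1/(263913/5609 + (-71 - 18)²) = 1/(263913/5609 + (-89)²) = 1/(263913/5609 + 7921) = 1/(44692802/5609) = 5609/44692802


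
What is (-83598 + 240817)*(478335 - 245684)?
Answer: 36577157569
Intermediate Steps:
(-83598 + 240817)*(478335 - 245684) = 157219*232651 = 36577157569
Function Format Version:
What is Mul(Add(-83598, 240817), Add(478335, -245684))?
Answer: 36577157569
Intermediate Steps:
Mul(Add(-83598, 240817), Add(478335, -245684)) = Mul(157219, 232651) = 36577157569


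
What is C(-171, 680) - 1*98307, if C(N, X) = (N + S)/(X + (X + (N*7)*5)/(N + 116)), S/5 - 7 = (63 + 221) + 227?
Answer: -839613478/8541 ≈ -98304.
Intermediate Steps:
S = 2590 (S = 35 + 5*((63 + 221) + 227) = 35 + 5*(284 + 227) = 35 + 5*511 = 35 + 2555 = 2590)
C(N, X) = (2590 + N)/(X + (X + 35*N)/(116 + N)) (C(N, X) = (N + 2590)/(X + (X + (N*7)*5)/(N + 116)) = (2590 + N)/(X + (X + (7*N)*5)/(116 + N)) = (2590 + N)/(X + (X + 35*N)/(116 + N)))
C(-171, 680) - 1*98307 = (300440 + (-171)² + 2706*(-171))/(35*(-171) + 117*680 - 171*680) - 1*98307 = (300440 + 29241 - 462726)/(-5985 + 79560 - 116280) - 98307 = -133045/(-42705) - 98307 = -1/42705*(-133045) - 98307 = 26609/8541 - 98307 = -839613478/8541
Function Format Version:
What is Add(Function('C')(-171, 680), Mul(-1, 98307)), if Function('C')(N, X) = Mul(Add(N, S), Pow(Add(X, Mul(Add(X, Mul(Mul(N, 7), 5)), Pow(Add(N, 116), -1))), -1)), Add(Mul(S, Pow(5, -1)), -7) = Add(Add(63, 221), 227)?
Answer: Rational(-839613478, 8541) ≈ -98304.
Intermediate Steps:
S = 2590 (S = Add(35, Mul(5, Add(Add(63, 221), 227))) = Add(35, Mul(5, Add(284, 227))) = Add(35, Mul(5, 511)) = Add(35, 2555) = 2590)
Function('C')(N, X) = Mul(Pow(Add(X, Mul(Pow(Add(116, N), -1), Add(X, Mul(35, N)))), -1), Add(2590, N)) (Function('C')(N, X) = Mul(Add(N, 2590), Pow(Add(X, Mul(Add(X, Mul(Mul(N, 7), 5)), Pow(Add(N, 116), -1))), -1)) = Mul(Add(2590, N), Pow(Add(X, Mul(Add(X, Mul(Mul(7, N), 5)), Pow(Add(116, N), -1))), -1)) = Mul(Add(2590, N), Pow(Add(X, Mul(Add(X, Mul(35, N)), Pow(Add(116, N), -1))), -1)) = Mul(Add(2590, N), Pow(Add(X, Mul(Pow(Add(116, N), -1), Add(X, Mul(35, N)))), -1)) = Mul(Pow(Add(X, Mul(Pow(Add(116, N), -1), Add(X, Mul(35, N)))), -1), Add(2590, N)))
Add(Function('C')(-171, 680), Mul(-1, 98307)) = Add(Mul(Pow(Add(Mul(35, -171), Mul(117, 680), Mul(-171, 680)), -1), Add(300440, Pow(-171, 2), Mul(2706, -171))), Mul(-1, 98307)) = Add(Mul(Pow(Add(-5985, 79560, -116280), -1), Add(300440, 29241, -462726)), -98307) = Add(Mul(Pow(-42705, -1), -133045), -98307) = Add(Mul(Rational(-1, 42705), -133045), -98307) = Add(Rational(26609, 8541), -98307) = Rational(-839613478, 8541)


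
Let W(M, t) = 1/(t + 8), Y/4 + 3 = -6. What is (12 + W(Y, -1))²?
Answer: 7225/49 ≈ 147.45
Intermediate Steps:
Y = -36 (Y = -12 + 4*(-6) = -12 - 24 = -36)
W(M, t) = 1/(8 + t)
(12 + W(Y, -1))² = (12 + 1/(8 - 1))² = (12 + 1/7)² = (12 + ⅐)² = (85/7)² = 7225/49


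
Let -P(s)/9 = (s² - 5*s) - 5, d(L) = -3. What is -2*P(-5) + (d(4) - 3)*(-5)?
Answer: 840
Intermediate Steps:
P(s) = 45 - 9*s² + 45*s (P(s) = -9*((s² - 5*s) - 5) = -9*(-5 + s² - 5*s) = 45 - 9*s² + 45*s)
-2*P(-5) + (d(4) - 3)*(-5) = -2*(45 - 9*(-5)² + 45*(-5)) + (-3 - 3)*(-5) = -2*(45 - 9*25 - 225) - 6*(-5) = -2*(45 - 225 - 225) + 30 = -2*(-405) + 30 = 810 + 30 = 840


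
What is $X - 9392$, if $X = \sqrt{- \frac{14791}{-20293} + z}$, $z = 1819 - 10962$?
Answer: $-9392 + \frac{2 i \sqrt{19208371039}}{2899} \approx -9392.0 + 95.615 i$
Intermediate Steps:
$z = -9143$ ($z = 1819 - 10962 = -9143$)
$X = \frac{2 i \sqrt{19208371039}}{2899}$ ($X = \sqrt{- \frac{14791}{-20293} - 9143} = \sqrt{\left(-14791\right) \left(- \frac{1}{20293}\right) - 9143} = \sqrt{\frac{2113}{2899} - 9143} = \sqrt{- \frac{26503444}{2899}} = \frac{2 i \sqrt{19208371039}}{2899} \approx 95.615 i$)
$X - 9392 = \frac{2 i \sqrt{19208371039}}{2899} - 9392 = -9392 + \frac{2 i \sqrt{19208371039}}{2899}$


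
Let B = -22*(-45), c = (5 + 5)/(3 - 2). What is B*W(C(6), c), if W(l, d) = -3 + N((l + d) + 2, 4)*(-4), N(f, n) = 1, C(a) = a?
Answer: -6930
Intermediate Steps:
c = 10 (c = 10/1 = 10*1 = 10)
W(l, d) = -7 (W(l, d) = -3 + 1*(-4) = -3 - 4 = -7)
B = 990
B*W(C(6), c) = 990*(-7) = -6930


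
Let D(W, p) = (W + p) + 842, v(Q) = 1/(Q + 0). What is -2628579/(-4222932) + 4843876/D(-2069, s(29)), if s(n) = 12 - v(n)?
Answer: -49426065779907/12399935996 ≈ -3986.0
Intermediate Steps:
v(Q) = 1/Q
s(n) = 12 - 1/n
D(W, p) = 842 + W + p
-2628579/(-4222932) + 4843876/D(-2069, s(29)) = -2628579/(-4222932) + 4843876/(842 - 2069 + (12 - 1/29)) = -2628579*(-1/4222932) + 4843876/(842 - 2069 + (12 - 1*1/29)) = 876193/1407644 + 4843876/(842 - 2069 + (12 - 1/29)) = 876193/1407644 + 4843876/(842 - 2069 + 347/29) = 876193/1407644 + 4843876/(-35236/29) = 876193/1407644 + 4843876*(-29/35236) = 876193/1407644 - 35118101/8809 = -49426065779907/12399935996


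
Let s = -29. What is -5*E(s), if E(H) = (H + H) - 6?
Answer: 320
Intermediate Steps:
E(H) = -6 + 2*H (E(H) = 2*H - 6 = -6 + 2*H)
-5*E(s) = -5*(-6 + 2*(-29)) = -5*(-6 - 58) = -5*(-64) = 320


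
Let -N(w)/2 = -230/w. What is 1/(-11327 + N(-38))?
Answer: -19/215443 ≈ -8.8190e-5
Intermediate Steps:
N(w) = 460/w (N(w) = -(-460)/w = 460/w)
1/(-11327 + N(-38)) = 1/(-11327 + 460/(-38)) = 1/(-11327 + 460*(-1/38)) = 1/(-11327 - 230/19) = 1/(-215443/19) = -19/215443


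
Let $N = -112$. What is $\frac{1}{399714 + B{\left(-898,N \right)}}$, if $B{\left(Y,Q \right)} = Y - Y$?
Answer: $\frac{1}{399714} \approx 2.5018 \cdot 10^{-6}$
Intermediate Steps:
$B{\left(Y,Q \right)} = 0$
$\frac{1}{399714 + B{\left(-898,N \right)}} = \frac{1}{399714 + 0} = \frac{1}{399714}$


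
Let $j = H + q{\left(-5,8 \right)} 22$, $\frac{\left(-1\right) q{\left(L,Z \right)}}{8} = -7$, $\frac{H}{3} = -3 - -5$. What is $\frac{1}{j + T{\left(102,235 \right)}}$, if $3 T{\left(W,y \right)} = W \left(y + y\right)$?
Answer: $\frac{1}{17218} \approx 5.8079 \cdot 10^{-5}$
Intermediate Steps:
$T{\left(W,y \right)} = \frac{2 W y}{3}$ ($T{\left(W,y \right)} = \frac{W \left(y + y\right)}{3} = \frac{W 2 y}{3} = \frac{2 W y}{3}$)
$H = 6$ ($H = 3 \left(-3 - -5\right) = 3 \left(-3 + 5\right) = 3 \cdot 2 = 6$)
$q{\left(L,Z \right)} = 56$ ($q{\left(L,Z \right)} = \left(-8\right) \left(-7\right) = 56$)
$j = 1238$ ($j = 6 + 56 \cdot 22 = 6 + 1232 = 1238$)
$\frac{1}{j + T{\left(102,235 \right)}} = \frac{1}{1238 + \frac{2}{3} \cdot 102 \cdot 235} = \frac{1}{1238 + 15980} = \frac{1}{17218}$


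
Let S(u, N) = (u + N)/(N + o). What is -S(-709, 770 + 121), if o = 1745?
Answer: -91/1318 ≈ -0.069044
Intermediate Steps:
S(u, N) = (N + u)/(1745 + N) (S(u, N) = (u + N)/(N + 1745) = (N + u)/(1745 + N))
-S(-709, 770 + 121) = -((770 + 121) - 709)/(1745 + (770 + 121)) = -(891 - 709)/(1745 + 891) = -182/2636 = -1*91/1318 = -91/1318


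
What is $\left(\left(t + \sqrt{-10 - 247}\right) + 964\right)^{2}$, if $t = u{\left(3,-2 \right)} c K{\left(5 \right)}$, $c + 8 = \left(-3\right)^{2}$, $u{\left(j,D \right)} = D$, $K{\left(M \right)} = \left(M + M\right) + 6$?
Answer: $\left(932 + i \sqrt{257}\right)^{2} \approx 8.6837 \cdot 10^{5} + 29882.0 i$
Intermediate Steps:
$K{\left(M \right)} = 6 + 2 M$ ($K{\left(M \right)} = 2 M + 6 = 6 + 2 M$)
$c = 1$ ($c = -8 + \left(-3\right)^{2} = -8 + 9 = 1$)
$t = -32$ ($t = \left(-2\right) 1 \left(6 + 2 \cdot 5\right) = - 2 \left(6 + 10\right) = \left(-2\right) 16 = -32$)
$\left(\left(t + \sqrt{-10 - 247}\right) + 964\right)^{2} = \left(\left(-32 + \sqrt{-10 - 247}\right) + 964\right)^{2} = \left(\left(-32 + \sqrt{-257}\right) + 964\right)^{2} = \left(\left(-32 + i \sqrt{257}\right) + 964\right)^{2} = \left(932 + i \sqrt{257}\right)^{2}$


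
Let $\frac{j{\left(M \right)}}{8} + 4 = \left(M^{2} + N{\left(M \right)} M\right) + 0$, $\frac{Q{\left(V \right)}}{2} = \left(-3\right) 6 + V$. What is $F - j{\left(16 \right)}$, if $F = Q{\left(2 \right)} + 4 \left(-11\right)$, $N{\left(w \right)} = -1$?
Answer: $-1964$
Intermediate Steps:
$Q{\left(V \right)} = -36 + 2 V$ ($Q{\left(V \right)} = 2 \left(\left(-3\right) 6 + V\right) = 2 \left(-18 + V\right) = -36 + 2 V$)
$j{\left(M \right)} = -32 - 8 M + 8 M^{2}$ ($j{\left(M \right)} = -32 + 8 \left(\left(M^{2} - M\right) + 0\right) = -32 + 8 \left(M^{2} - M\right) = -32 + \left(- 8 M + 8 M^{2}\right) = -32 - 8 M + 8 M^{2}$)
$F = -76$ ($F = \left(-36 + 2 \cdot 2\right) + 4 \left(-11\right) = \left(-36 + 4\right) - 44 = -32 - 44 = -76$)
$F - j{\left(16 \right)} = -76 - \left(-32 - 128 + 8 \cdot 16^{2}\right) = -76 - \left(-32 - 128 + 8 \cdot 256\right) = -76 - \left(-32 - 128 + 2048\right) = -76 - 1888 = -1964$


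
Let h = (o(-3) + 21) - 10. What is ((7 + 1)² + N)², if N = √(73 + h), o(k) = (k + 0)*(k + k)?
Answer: (64 + √102)² ≈ 5490.7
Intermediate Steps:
o(k) = 2*k² (o(k) = k*(2*k) = 2*k²)
h = 29 (h = (2*(-3)² + 21) - 10 = (2*9 + 21) - 10 = (18 + 21) - 10 = 39 - 10 = 29)
N = √102 (N = √(73 + 29) = √102 ≈ 10.100)
((7 + 1)² + N)² = ((7 + 1)² + √102)² = (8² + √102)² = (64 + √102)²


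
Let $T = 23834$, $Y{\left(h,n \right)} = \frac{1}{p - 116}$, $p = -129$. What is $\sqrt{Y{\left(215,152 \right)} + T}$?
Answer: $\frac{\sqrt{29196645}}{35} \approx 154.38$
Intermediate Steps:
$Y{\left(h,n \right)} = - \frac{1}{245}$ ($Y{\left(h,n \right)} = \frac{1}{-129 - 116} = \frac{1}{-245} = - \frac{1}{245}$)
$\sqrt{Y{\left(215,152 \right)} + T} = \sqrt{- \frac{1}{245} + 23834} = \sqrt{\frac{5839329}{245}} = \frac{\sqrt{29196645}}{35}$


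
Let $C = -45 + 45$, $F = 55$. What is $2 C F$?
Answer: $0$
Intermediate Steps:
$C = 0$
$2 C F = 2 \cdot 0 \cdot 55 = 0 \cdot 55 = 0$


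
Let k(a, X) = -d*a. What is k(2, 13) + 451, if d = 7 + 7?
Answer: 423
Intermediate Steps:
d = 14
k(a, X) = -14*a
k(2, 13) + 451 = -14*2 + 451 = -28 + 451 = 423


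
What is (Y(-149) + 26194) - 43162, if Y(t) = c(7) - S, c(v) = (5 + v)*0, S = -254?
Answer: -16714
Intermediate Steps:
c(v) = 0
Y(t) = 254 (Y(t) = 0 - 1*(-254) = 0 + 254 = 254)
(Y(-149) + 26194) - 43162 = (254 + 26194) - 43162 = 26448 - 43162 = -16714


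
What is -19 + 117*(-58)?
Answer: -6805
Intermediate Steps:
-19 + 117*(-58) = -19 - 6786 = -6805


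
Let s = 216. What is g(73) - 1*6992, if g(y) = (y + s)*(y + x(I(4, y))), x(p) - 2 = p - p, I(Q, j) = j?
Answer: 14683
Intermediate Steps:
x(p) = 2 (x(p) = 2 + (p - p) = 2 + 0 = 2)
g(y) = (2 + y)*(216 + y) (g(y) = (y + 216)*(y + 2) = (216 + y)*(2 + y) = (2 + y)*(216 + y))
g(73) - 1*6992 = (432 + 73**2 + 218*73) - 1*6992 = (432 + 5329 + 15914) - 6992 = 21675 - 6992 = 14683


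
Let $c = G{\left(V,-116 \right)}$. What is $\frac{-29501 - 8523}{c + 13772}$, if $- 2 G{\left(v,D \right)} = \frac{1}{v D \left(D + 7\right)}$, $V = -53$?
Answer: $- \frac{1040044864}{376696241} \approx -2.761$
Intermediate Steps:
$G{\left(v,D \right)} = - \frac{1}{2 D v \left(7 + D\right)}$ ($G{\left(v,D \right)} = - \frac{1}{2 v D \left(D + 7\right)} = - \frac{1}{2 D v \left(7 + D\right)}$)
$c = \frac{1}{1340264}$ ($c = - \frac{1}{2 \left(-116\right) \left(-53\right) \left(7 - 116\right)} = \left(- \frac{1}{2}\right) \left(- \frac{1}{116}\right) \left(- \frac{1}{53}\right) \frac{1}{-109} = \left(- \frac{1}{2}\right) \left(- \frac{1}{116}\right) \left(- \frac{1}{53}\right) \left(- \frac{1}{109}\right) = \frac{1}{1340264} \approx 7.4612 \cdot 10^{-7}$)
$\frac{-29501 - 8523}{c + 13772} = \frac{-29501 - 8523}{\frac{1}{1340264} + 13772} = - \frac{38024}{\frac{18458115809}{1340264}} = \left(-38024\right) \frac{1340264}{18458115809} = - \frac{1040044864}{376696241}$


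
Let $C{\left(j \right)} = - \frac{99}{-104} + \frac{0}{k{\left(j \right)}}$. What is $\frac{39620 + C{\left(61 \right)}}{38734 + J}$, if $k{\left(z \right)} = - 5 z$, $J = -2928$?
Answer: $\frac{4120579}{3723824} \approx 1.1065$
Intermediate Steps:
$C{\left(j \right)} = \frac{99}{104}$ ($C{\left(j \right)} = - \frac{99}{-104} + \frac{0}{\left(-5\right) j} = \left(-99\right) \left(- \frac{1}{104}\right) + 0 \left(- \frac{1}{5 j}\right) = \frac{99}{104} + 0 = \frac{99}{104}$)
$\frac{39620 + C{\left(61 \right)}}{38734 + J} = \frac{39620 + \frac{99}{104}}{38734 - 2928} = \frac{4120579}{104 \cdot 35806} = \frac{4120579}{104} \cdot \frac{1}{35806} = \frac{4120579}{3723824}$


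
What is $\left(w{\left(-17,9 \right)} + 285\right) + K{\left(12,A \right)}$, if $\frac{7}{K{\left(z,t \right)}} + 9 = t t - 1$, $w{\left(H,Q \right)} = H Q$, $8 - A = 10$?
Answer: $\frac{785}{6} \approx 130.83$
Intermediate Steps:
$A = -2$ ($A = 8 - 10 = -2$)
$K{\left(z,t \right)} = \frac{7}{-10 + t^{2}}$ ($K{\left(z,t \right)} = \frac{7}{-9 + \left(t t - 1\right)} = \frac{7}{-9 + \left(t^{2} - 1\right)} = \frac{7}{-9 + \left(-1 + t^{2}\right)} = \frac{7}{-10 + t^{2}}$)
$\left(w{\left(-17,9 \right)} + 285\right) + K{\left(12,A \right)} = \left(\left(-17\right) 9 + 285\right) + \frac{7}{-10 + \left(-2\right)^{2}} = \left(-153 + 285\right) + \frac{7}{-10 + 4} = 132 + \frac{7}{-6} = 132 + 7 \left(- \frac{1}{6}\right) = 132 - \frac{7}{6} = \frac{785}{6}$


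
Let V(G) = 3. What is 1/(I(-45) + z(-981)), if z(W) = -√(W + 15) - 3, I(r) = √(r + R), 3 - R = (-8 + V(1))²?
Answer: -I/(√67 - √966 + 3*I) ≈ -0.0056265 + 0.04294*I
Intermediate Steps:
R = -22 (R = 3 - (-8 + 3)² = 3 - 1*(-5)² = 3 - 1*25 = 3 - 25 = -22)
I(r) = √(-22 + r) (I(r) = √(r - 22) = √(-22 + r))
z(W) = -3 - √(15 + W) (z(W) = -√(15 + W) - 3 = -3 - √(15 + W))
1/(I(-45) + z(-981)) = 1/(√(-22 - 45) + (-3 - √(15 - 981))) = 1/(√(-67) + (-3 - √(-966))) = 1/(I*√67 + (-3 - I*√966)) = 1/(-3 + I*√67 - I*√966)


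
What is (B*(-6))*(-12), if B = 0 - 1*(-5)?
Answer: 360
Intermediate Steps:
B = 5 (B = 0 + 5 = 5)
(B*(-6))*(-12) = (5*(-6))*(-12) = -30*(-12) = 360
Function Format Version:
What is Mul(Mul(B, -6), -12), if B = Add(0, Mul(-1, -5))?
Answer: 360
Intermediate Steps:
B = 5 (B = Add(0, 5) = 5)
Mul(Mul(B, -6), -12) = Mul(Mul(5, -6), -12) = Mul(-30, -12) = 360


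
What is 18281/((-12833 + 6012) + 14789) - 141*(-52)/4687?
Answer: 144104423/37346016 ≈ 3.8586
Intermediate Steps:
18281/((-12833 + 6012) + 14789) - 141*(-52)/4687 = 18281/(-6821 + 14789) + 7332*(1/4687) = 18281/7968 + 7332/4687 = 144104423/37346016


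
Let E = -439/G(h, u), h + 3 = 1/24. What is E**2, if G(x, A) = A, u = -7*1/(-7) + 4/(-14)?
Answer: 9443329/25 ≈ 3.7773e+5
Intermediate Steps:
h = -71/24 (h = -3 + 1/24 = -71/24 ≈ -2.9583)
u = 5/7 (u = -7*(-1/7) + 4*(-1/14) = 1 - 2/7 = 5/7 ≈ 0.71429)
E = -3073/5 (E = -439/5/7 = -439*7/5 = -3073/5 ≈ -614.60)
E**2 = (-3073/5)**2 = 9443329/25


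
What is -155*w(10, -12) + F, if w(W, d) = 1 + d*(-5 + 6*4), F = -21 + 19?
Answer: 35183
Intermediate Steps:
F = -2
w(W, d) = 1 + 19*d (w(W, d) = 1 + d*(-5 + 24) = 1 + d*19 = 1 + 19*d)
-155*w(10, -12) + F = -155*(1 + 19*(-12)) - 2 = -155*(1 - 228) - 2 = -155*(-227) - 2 = 35185 - 2 = 35183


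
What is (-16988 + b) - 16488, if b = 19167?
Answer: -14309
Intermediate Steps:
(-16988 + b) - 16488 = (-16988 + 19167) - 16488 = 2179 - 16488 = -14309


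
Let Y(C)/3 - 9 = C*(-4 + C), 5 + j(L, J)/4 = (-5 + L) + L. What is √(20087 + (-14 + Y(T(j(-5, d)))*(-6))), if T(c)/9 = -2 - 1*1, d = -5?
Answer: √4845 ≈ 69.606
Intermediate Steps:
j(L, J) = -40 + 8*L (j(L, J) = -20 + 4*((-5 + L) + L) = -20 + 4*(-5 + 2*L) = -20 + (-20 + 8*L) = -40 + 8*L)
T(c) = -27 (T(c) = 9*(-2 - 1*1) = 9*(-2 - 1) = 9*(-3) = -27)
Y(C) = 27 + 3*C*(-4 + C) (Y(C) = 27 + 3*(C*(-4 + C)) = 27 + 3*C*(-4 + C))
√(20087 + (-14 + Y(T(j(-5, d)))*(-6))) = √(20087 + (-14 + (27 - 12*(-27) + 3*(-27)²)*(-6))) = √(20087 + (-14 + (27 + 324 + 3*729)*(-6))) = √(20087 + (-14 + (27 + 324 + 2187)*(-6))) = √(20087 + (-14 + 2538*(-6))) = √(20087 + (-14 - 15228)) = √(20087 - 15242) = √4845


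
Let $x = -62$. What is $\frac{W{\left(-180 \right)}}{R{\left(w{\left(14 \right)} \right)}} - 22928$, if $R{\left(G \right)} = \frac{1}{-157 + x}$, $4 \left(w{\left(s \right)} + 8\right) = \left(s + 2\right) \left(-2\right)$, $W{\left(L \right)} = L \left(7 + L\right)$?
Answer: $-6842588$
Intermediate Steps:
$w{\left(s \right)} = -9 - \frac{s}{2}$ ($w{\left(s \right)} = -8 + \frac{\left(s + 2\right) \left(-2\right)}{4} = -8 + \frac{\left(2 + s\right) \left(-2\right)}{4} = -8 + \frac{-4 - 2 s}{4} = -8 - \left(1 + \frac{s}{2}\right) = -9 - \frac{s}{2}$)
$R{\left(G \right)} = - \frac{1}{219}$ ($R{\left(G \right)} = \frac{1}{-157 - 62} = \frac{1}{-219} = - \frac{1}{219}$)
$\frac{W{\left(-180 \right)}}{R{\left(w{\left(14 \right)} \right)}} - 22928 = \frac{\left(-180\right) \left(7 - 180\right)}{- \frac{1}{219}} - 22928 = \left(-180\right) \left(-173\right) \left(-219\right) - 22928 = 31140 \left(-219\right) - 22928 = -6819660 - 22928 = -6842588$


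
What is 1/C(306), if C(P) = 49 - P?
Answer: -1/257 ≈ -0.0038911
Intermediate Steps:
1/C(306) = 1/(49 - 1*306) = 1/(49 - 306) = 1/(-257) = -1/257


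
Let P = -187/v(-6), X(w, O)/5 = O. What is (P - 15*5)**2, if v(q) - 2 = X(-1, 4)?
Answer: 27889/4 ≈ 6972.3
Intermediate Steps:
X(w, O) = 5*O
v(q) = 22 (v(q) = 2 + 5*4 = 2 + 20 = 22)
P = -17/2 (P = -187/22 = -187*1/22 = -17/2 ≈ -8.5000)
(P - 15*5)**2 = (-17/2 - 15*5)**2 = (-17/2 - 75)**2 = (-167/2)**2 = 27889/4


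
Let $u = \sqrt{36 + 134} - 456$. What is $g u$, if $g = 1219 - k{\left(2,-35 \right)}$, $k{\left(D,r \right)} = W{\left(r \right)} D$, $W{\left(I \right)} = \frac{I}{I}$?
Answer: $-554952 + 1217 \sqrt{170} \approx -5.3908 \cdot 10^{5}$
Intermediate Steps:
$W{\left(I \right)} = 1$
$k{\left(D,r \right)} = D$ ($k{\left(D,r \right)} = 1 D = D$)
$g = 1217$ ($g = 1219 - 2 = 1217$)
$u = -456 + \sqrt{170}$ ($u = \sqrt{170} - 456 = -456 + \sqrt{170} \approx -442.96$)
$g u = 1217 \left(-456 + \sqrt{170}\right) = -554952 + 1217 \sqrt{170}$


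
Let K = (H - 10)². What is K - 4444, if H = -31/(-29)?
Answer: -3670323/841 ≈ -4364.2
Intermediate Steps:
H = 31/29 (H = -31*(-1/29) = 31/29 ≈ 1.0690)
K = 67081/841 (K = (31/29 - 10)² = (-259/29)² = 67081/841 ≈ 79.763)
K - 4444 = 67081/841 - 4444 = -3670323/841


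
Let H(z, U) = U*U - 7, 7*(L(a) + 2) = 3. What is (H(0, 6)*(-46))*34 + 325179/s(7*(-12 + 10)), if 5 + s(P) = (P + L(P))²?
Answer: -511828645/11636 ≈ -43987.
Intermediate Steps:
L(a) = -11/7 (L(a) = -2 + (⅐)*3 = -2 + 3/7 = -11/7)
H(z, U) = -7 + U² (H(z, U) = U² - 7 = -7 + U²)
s(P) = -5 + (-11/7 + P)² (s(P) = -5 + (P - 11/7)² = -5 + (-11/7 + P)²)
(H(0, 6)*(-46))*34 + 325179/s(7*(-12 + 10)) = ((-7 + 6²)*(-46))*34 + 325179/(-5 + (-11 + 7*(7*(-12 + 10)))²/49) = ((-7 + 36)*(-46))*34 + 325179/(-5 + (-11 + 7*(7*(-2)))²/49) = (29*(-46))*34 + 325179/(-5 + (-11 + 7*(-14))²/49) = -1334*34 + 325179/(-5 + (-11 - 98)²/49) = -45356 + 325179/(-5 + (1/49)*(-109)²) = -45356 + 325179/(-5 + (1/49)*11881) = -45356 + 325179/(-5 + 11881/49) = -45356 + 325179/(11636/49) = -45356 + 325179*(49/11636) = -45356 + 15933771/11636 = -511828645/11636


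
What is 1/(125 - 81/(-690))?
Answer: 230/28777 ≈ 0.0079925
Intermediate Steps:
1/(125 - 81/(-690)) = 1/(125 - 81*(-1/690)) = 1/(125 + 27/230) = 1/(28777/230) = 230/28777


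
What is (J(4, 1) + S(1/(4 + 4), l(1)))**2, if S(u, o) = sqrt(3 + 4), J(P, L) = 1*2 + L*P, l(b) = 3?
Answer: (6 + sqrt(7))**2 ≈ 74.749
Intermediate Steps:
J(P, L) = 2 + L*P
S(u, o) = sqrt(7)
(J(4, 1) + S(1/(4 + 4), l(1)))**2 = ((2 + 1*4) + sqrt(7))**2 = ((2 + 4) + sqrt(7))**2 = (6 + sqrt(7))**2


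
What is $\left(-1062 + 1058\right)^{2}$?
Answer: $16$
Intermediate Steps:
$\left(-1062 + 1058\right)^{2} = \left(-4\right)^{2} = 16$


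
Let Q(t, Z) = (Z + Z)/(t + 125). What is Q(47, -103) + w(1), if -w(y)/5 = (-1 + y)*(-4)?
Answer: -103/86 ≈ -1.1977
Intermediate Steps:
w(y) = -20 + 20*y (w(y) = -5*(-1 + y)*(-4) = -5*(4 - 4*y) = -20 + 20*y)
Q(t, Z) = 2*Z/(125 + t) (Q(t, Z) = (2*Z)/(125 + t) = 2*Z/(125 + t))
Q(47, -103) + w(1) = 2*(-103)/(125 + 47) + (-20 + 20*1) = 2*(-103)/172 + (-20 + 20) = 2*(-103)*(1/172) + 0 = -103/86 + 0 = -103/86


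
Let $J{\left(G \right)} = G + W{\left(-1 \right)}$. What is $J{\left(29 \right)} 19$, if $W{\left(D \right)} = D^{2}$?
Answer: $570$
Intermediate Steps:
$J{\left(G \right)} = 1 + G$ ($J{\left(G \right)} = G + \left(-1\right)^{2} = G + 1 = 1 + G$)
$J{\left(29 \right)} 19 = \left(1 + 29\right) 19 = 30 \cdot 19 = 570$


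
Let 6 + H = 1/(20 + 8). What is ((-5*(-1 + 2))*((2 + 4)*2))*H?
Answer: 2505/7 ≈ 357.86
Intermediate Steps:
H = -167/28 (H = -6 + 1/(20 + 8) = -6 + 1/28 = -167/28 ≈ -5.9643)
((-5*(-1 + 2))*((2 + 4)*2))*H = ((-5*(-1 + 2))*((2 + 4)*2))*(-167/28) = ((-5*1)*(6*2))*(-167/28) = -5*12*(-167/28) = -60*(-167/28) = 2505/7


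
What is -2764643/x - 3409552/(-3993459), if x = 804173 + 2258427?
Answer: -598394514937/12230367533400 ≈ -0.048927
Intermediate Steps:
x = 3062600
-2764643/x - 3409552/(-3993459) = -2764643/3062600 - 3409552/(-3993459) = -2764643*1/3062600 - 3409552*(-1/3993459) = -2764643/3062600 + 3409552/3993459 = -598394514937/12230367533400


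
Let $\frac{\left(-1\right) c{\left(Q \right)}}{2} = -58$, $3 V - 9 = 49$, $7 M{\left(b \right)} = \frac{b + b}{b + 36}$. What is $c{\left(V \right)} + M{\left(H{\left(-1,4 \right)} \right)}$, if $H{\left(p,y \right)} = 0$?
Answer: $116$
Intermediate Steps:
$M{\left(b \right)} = \frac{2 b}{7 \left(36 + b\right)}$ ($M{\left(b \right)} = \frac{\left(b + b\right) \frac{1}{b + 36}}{7} = \frac{2 b \frac{1}{36 + b}}{7} = \frac{2 b}{7 \left(36 + b\right)}$)
$V = \frac{58}{3}$ ($V = 3 + \frac{1}{3} \cdot 49 = 3 + \frac{49}{3} = \frac{58}{3} \approx 19.333$)
$c{\left(Q \right)} = 116$ ($c{\left(Q \right)} = \left(-2\right) \left(-58\right) = 116$)
$c{\left(V \right)} + M{\left(H{\left(-1,4 \right)} \right)} = 116 + \frac{2}{7} \cdot 0 \frac{1}{36 + 0} = 116 + \frac{2}{7} \cdot 0 \cdot \frac{1}{36} = 116 + 0 = 116$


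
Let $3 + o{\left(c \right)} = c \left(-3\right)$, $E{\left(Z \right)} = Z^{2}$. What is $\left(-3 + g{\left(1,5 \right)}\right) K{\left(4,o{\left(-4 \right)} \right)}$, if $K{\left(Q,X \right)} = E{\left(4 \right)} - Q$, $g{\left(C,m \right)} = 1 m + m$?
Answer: $84$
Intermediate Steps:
$g{\left(C,m \right)} = 2 m$ ($g{\left(C,m \right)} = m + m = 2 m$)
$o{\left(c \right)} = -3 - 3 c$ ($o{\left(c \right)} = -3 + c \left(-3\right) = -3 - 3 c$)
$K{\left(Q,X \right)} = 16 - Q$ ($K{\left(Q,X \right)} = 4^{2} - Q = 16 - Q$)
$\left(-3 + g{\left(1,5 \right)}\right) K{\left(4,o{\left(-4 \right)} \right)} = \left(-3 + 2 \cdot 5\right) \left(16 - 4\right) = \left(-3 + 10\right) \left(16 - 4\right) = 7 \cdot 12 = 84$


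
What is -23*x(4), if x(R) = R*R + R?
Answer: -460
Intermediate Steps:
x(R) = R + R² (x(R) = R² + R = R + R²)
-23*x(4) = -92*(1 + 4) = -92*5 = -23*20 = -460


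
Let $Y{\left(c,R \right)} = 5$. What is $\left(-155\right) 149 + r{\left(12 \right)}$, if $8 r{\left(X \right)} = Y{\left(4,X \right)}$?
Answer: $- \frac{184755}{8} \approx -23094.0$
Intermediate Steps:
$r{\left(X \right)} = \frac{5}{8}$ ($r{\left(X \right)} = \frac{1}{8} \cdot 5 = \frac{5}{8}$)
$\left(-155\right) 149 + r{\left(12 \right)} = \left(-155\right) 149 + \frac{5}{8} = -23095 + \frac{5}{8} = - \frac{184755}{8}$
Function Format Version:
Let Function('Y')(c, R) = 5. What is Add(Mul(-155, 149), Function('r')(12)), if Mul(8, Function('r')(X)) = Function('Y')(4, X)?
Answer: Rational(-184755, 8) ≈ -23094.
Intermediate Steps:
Function('r')(X) = Rational(5, 8) (Function('r')(X) = Mul(Rational(1, 8), 5) = Rational(5, 8))
Add(Mul(-155, 149), Function('r')(12)) = Add(Mul(-155, 149), Rational(5, 8)) = Add(-23095, Rational(5, 8)) = Rational(-184755, 8)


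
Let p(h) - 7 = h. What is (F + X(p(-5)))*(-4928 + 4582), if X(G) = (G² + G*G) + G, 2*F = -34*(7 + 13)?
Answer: 114180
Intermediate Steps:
p(h) = 7 + h
F = -340 (F = (-34*(7 + 13))/2 = (-34*20)/2 = (½)*(-680) = -340)
X(G) = G + 2*G² (X(G) = (G² + G²) + G = 2*G² + G = G + 2*G²)
(F + X(p(-5)))*(-4928 + 4582) = (-340 + (7 - 5)*(1 + 2*(7 - 5)))*(-4928 + 4582) = (-340 + 2*(1 + 2*2))*(-346) = (-340 + 2*(1 + 4))*(-346) = (-340 + 2*5)*(-346) = (-340 + 10)*(-346) = -330*(-346) = 114180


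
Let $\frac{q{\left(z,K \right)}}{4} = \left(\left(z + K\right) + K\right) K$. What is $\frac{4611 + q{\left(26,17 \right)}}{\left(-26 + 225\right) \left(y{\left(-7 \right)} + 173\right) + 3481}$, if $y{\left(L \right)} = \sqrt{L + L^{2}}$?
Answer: $\frac{54909738}{239225537} - \frac{576503 \sqrt{42}}{478451074} \approx 0.22172$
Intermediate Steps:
$q{\left(z,K \right)} = 4 K \left(z + 2 K\right)$ ($q{\left(z,K \right)} = 4 \left(\left(z + K\right) + K\right) K = 4 \left(\left(K + z\right) + K\right) K = 4 \left(z + 2 K\right) K = 4 K \left(z + 2 K\right)$)
$\frac{4611 + q{\left(26,17 \right)}}{\left(-26 + 225\right) \left(y{\left(-7 \right)} + 173\right) + 3481} = \frac{4611 + 4 \cdot 17 \left(26 + 2 \cdot 17\right)}{\left(-26 + 225\right) \left(\sqrt{- 7 \left(1 - 7\right)} + 173\right) + 3481} = \frac{4611 + 4 \cdot 17 \left(26 + 34\right)}{199 \left(\sqrt{\left(-7\right) \left(-6\right)} + 173\right) + 3481} = \frac{4611 + 4 \cdot 17 \cdot 60}{199 \left(\sqrt{42} + 173\right) + 3481} = \frac{4611 + 4080}{199 \left(173 + \sqrt{42}\right) + 3481} = \frac{8691}{\left(34427 + 199 \sqrt{42}\right) + 3481} = \frac{8691}{37908 + 199 \sqrt{42}}$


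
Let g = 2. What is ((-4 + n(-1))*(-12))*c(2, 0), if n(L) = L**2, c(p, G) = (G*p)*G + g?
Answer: 72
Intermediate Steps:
c(p, G) = 2 + p*G**2 (c(p, G) = (G*p)*G + 2 = p*G**2 + 2 = 2 + p*G**2)
((-4 + n(-1))*(-12))*c(2, 0) = ((-4 + (-1)**2)*(-12))*(2 + 2*0**2) = ((-4 + 1)*(-12))*(2 + 2*0) = (-3*(-12))*(2 + 0) = 36*2 = 72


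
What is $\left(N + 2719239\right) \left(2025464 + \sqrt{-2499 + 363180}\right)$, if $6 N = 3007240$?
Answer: $\frac{19568690285368}{3} + \frac{9661337 \sqrt{360681}}{3} \approx 6.5248 \cdot 10^{12}$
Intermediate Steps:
$N = \frac{1503620}{3}$ ($N = \frac{1}{6} \cdot 3007240 = \frac{1503620}{3} \approx 5.0121 \cdot 10^{5}$)
$\left(N + 2719239\right) \left(2025464 + \sqrt{-2499 + 363180}\right) = \left(\frac{1503620}{3} + 2719239\right) \left(2025464 + \sqrt{-2499 + 363180}\right) = \frac{9661337 \left(2025464 + \sqrt{360681}\right)}{3} = \frac{19568690285368}{3} + \frac{9661337 \sqrt{360681}}{3}$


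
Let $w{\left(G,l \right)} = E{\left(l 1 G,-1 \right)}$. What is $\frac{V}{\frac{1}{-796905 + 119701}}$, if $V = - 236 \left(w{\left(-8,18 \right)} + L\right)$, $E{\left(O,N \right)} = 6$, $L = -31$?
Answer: $-3995503600$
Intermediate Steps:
$w{\left(G,l \right)} = 6$
$V = 5900$ ($V = - 236 \left(6 - 31\right) = \left(-236\right) \left(-25\right) = 5900$)
$\frac{V}{\frac{1}{-796905 + 119701}} = \frac{5900}{\frac{1}{-796905 + 119701}} = \frac{5900}{\frac{1}{-677204}} = \frac{5900}{- \frac{1}{677204}} = 5900 \left(-677204\right) = -3995503600$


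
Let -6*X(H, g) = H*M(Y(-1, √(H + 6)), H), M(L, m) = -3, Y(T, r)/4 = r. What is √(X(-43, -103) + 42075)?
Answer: √168214/2 ≈ 205.07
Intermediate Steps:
Y(T, r) = 4*r
X(H, g) = H/2 (X(H, g) = -H*(-3)/6 = -(-1)*H/2 = H/2)
√(X(-43, -103) + 42075) = √((½)*(-43) + 42075) = √(-43/2 + 42075) = √(84107/2) = √168214/2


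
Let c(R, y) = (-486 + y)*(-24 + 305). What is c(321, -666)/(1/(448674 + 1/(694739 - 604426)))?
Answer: -13117164692662656/90313 ≈ -1.4524e+11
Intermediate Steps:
c(R, y) = -136566 + 281*y (c(R, y) = (-486 + y)*281 = -136566 + 281*y)
c(321, -666)/(1/(448674 + 1/(694739 - 604426))) = (-136566 + 281*(-666))/(1/(448674 + 1/(694739 - 604426))) = (-136566 - 187146)/(1/(448674 + 1/90313)) = -323712/(1/(448674 + 1/90313)) = -323712/(1/(40521094963/90313)) = -323712/90313/40521094963 = -323712*40521094963/90313 = -13117164692662656/90313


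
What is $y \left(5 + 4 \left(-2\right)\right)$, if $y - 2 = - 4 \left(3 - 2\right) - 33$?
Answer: $105$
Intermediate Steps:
$y = -35$ ($y = 2 - \left(33 + 4 \left(3 - 2\right)\right) = 2 - 37 = -35$)
$y \left(5 + 4 \left(-2\right)\right) = - 35 \left(5 + 4 \left(-2\right)\right) = - 35 \left(5 - 8\right) = \left(-35\right) \left(-3\right) = 105$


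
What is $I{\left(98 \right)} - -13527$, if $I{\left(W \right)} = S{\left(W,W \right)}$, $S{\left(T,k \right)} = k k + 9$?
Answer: $23140$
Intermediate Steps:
$S{\left(T,k \right)} = 9 + k^{2}$ ($S{\left(T,k \right)} = k^{2} + 9 = 9 + k^{2}$)
$I{\left(W \right)} = 9 + W^{2}$
$I{\left(98 \right)} - -13527 = \left(9 + 98^{2}\right) - -13527 = \left(9 + 9604\right) + 13527 = 9613 + 13527 = 23140$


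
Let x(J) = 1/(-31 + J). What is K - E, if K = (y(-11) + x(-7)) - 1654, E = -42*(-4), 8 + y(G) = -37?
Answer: -70947/38 ≈ -1867.0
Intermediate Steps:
y(G) = -45 (y(G) = -8 - 37 = -45)
E = 168
K = -64563/38 (K = (-45 + 1/(-31 - 7)) - 1654 = (-45 + 1/(-38)) - 1654 = (-45 - 1/38) - 1654 = -1711/38 - 1654 = -64563/38 ≈ -1699.0)
K - E = -64563/38 - 1*168 = -64563/38 - 168 = -70947/38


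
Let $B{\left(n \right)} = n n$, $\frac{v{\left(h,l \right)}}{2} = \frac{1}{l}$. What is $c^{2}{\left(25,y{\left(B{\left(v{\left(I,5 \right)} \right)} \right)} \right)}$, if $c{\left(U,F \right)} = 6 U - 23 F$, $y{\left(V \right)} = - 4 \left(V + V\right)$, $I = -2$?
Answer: $\frac{20124196}{625} \approx 32199.0$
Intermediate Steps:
$v{\left(h,l \right)} = \frac{2}{l}$
$B{\left(n \right)} = n^{2}$
$y{\left(V \right)} = - 8 V$ ($y{\left(V \right)} = - 4 \cdot 2 V = - 8 V$)
$c{\left(U,F \right)} = - 23 F + 6 U$
$c^{2}{\left(25,y{\left(B{\left(v{\left(I,5 \right)} \right)} \right)} \right)} = \left(- 23 \left(- 8 \left(\frac{2}{5}\right)^{2}\right) + 6 \cdot 25\right)^{2} = \left(- 23 \left(- 8 \left(2 \cdot \frac{1}{5}\right)^{2}\right) + 150\right)^{2} = \left(- 23 \left(- 8 \left(\frac{2}{5}\right)^{2}\right) + 150\right)^{2} = \left(- 23 \left(\left(-8\right) \frac{4}{25}\right) + 150\right)^{2} = \left(\left(-23\right) \left(- \frac{32}{25}\right) + 150\right)^{2} = \left(\frac{736}{25} + 150\right)^{2} = \left(\frac{4486}{25}\right)^{2} = \frac{20124196}{625}$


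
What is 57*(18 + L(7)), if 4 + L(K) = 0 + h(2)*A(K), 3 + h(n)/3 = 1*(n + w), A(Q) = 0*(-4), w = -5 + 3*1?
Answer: 798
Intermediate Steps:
w = -2 (w = -5 + 3 = -2)
A(Q) = 0
h(n) = -15 + 3*n (h(n) = -9 + 3*(1*(n - 2)) = -9 + 3*(1*(-2 + n)) = -9 + 3*(-2 + n) = -9 + (-6 + 3*n) = -15 + 3*n)
L(K) = -4 (L(K) = -4 + (0 + (-15 + 3*2)*0) = -4 + (0 + (-15 + 6)*0) = -4 + (0 - 9*0) = -4 + (0 + 0) = -4 + 0 = -4)
57*(18 + L(7)) = 57*(18 - 4) = 57*14 = 798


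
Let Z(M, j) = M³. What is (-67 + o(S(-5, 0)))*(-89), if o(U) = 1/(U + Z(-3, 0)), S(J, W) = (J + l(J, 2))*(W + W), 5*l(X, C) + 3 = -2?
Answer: 161090/27 ≈ 5966.3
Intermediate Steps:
l(X, C) = -1 (l(X, C) = -⅗ + (⅕)*(-2) = -⅗ - ⅖ = -1)
S(J, W) = 2*W*(-1 + J) (S(J, W) = (J - 1)*(W + W) = (-1 + J)*(2*W) = 2*W*(-1 + J))
o(U) = 1/(-27 + U) (o(U) = 1/(U + (-3)³) = 1/(U - 27) = 1/(-27 + U))
(-67 + o(S(-5, 0)))*(-89) = (-67 + 1/(-27 + 2*0*(-1 - 5)))*(-89) = (-67 + 1/(-27 + 2*0*(-6)))*(-89) = (-67 + 1/(-27 + 0))*(-89) = (-67 + 1/(-27))*(-89) = (-67 - 1/27)*(-89) = -1810/27*(-89) = 161090/27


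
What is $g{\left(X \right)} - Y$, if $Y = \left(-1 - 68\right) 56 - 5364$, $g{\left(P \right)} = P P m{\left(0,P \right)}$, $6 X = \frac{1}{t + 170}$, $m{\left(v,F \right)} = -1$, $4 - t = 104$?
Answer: $\frac{1627819199}{176400} \approx 9228.0$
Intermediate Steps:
$t = -100$ ($t = 4 - 104 = -100$)
$X = \frac{1}{420}$ ($X = \frac{1}{6 \left(-100 + 170\right)} = \frac{1}{6 \cdot 70} = \frac{1}{6} \cdot \frac{1}{70} = \frac{1}{420} \approx 0.002381$)
$g{\left(P \right)} = - P^{2}$ ($g{\left(P \right)} = P P \left(-1\right) = P^{2} \left(-1\right) = - P^{2}$)
$Y = -9228$ ($Y = \left(-69\right) 56 - 5364 = -3864 - 5364 = -9228$)
$g{\left(X \right)} - Y = - \frac{1}{176400} - -9228 = \left(-1\right) \frac{1}{176400} + 9228 = - \frac{1}{176400} + 9228 = \frac{1627819199}{176400}$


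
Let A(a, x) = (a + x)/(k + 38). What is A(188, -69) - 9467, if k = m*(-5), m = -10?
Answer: -832977/88 ≈ -9465.6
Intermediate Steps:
k = 50 (k = -10*(-5) = 50)
A(a, x) = a/88 + x/88 (A(a, x) = (a + x)/(50 + 38) = (a + x)/88 = (a + x)*(1/88) = a/88 + x/88)
A(188, -69) - 9467 = ((1/88)*188 + (1/88)*(-69)) - 9467 = (47/22 - 69/88) - 9467 = 119/88 - 9467 = -832977/88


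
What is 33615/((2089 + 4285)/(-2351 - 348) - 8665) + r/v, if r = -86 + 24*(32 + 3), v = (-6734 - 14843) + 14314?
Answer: -676587845341/169904876967 ≈ -3.9822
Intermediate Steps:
v = -7263 (v = -21577 + 14314 = -7263)
r = 754 (r = -86 + 24*35 = -86 + 840 = 754)
33615/((2089 + 4285)/(-2351 - 348) - 8665) + r/v = 33615/((2089 + 4285)/(-2351 - 348) - 8665) + 754/(-7263) = 33615/(6374/(-2699) - 8665) + 754*(-1/7263) = 33615/(6374*(-1/2699) - 8665) - 754/7263 = 33615/(-6374/2699 - 8665) - 754/7263 = 33615/(-23393209/2699) - 754/7263 = 33615*(-2699/23393209) - 754/7263 = -90726885/23393209 - 754/7263 = -676587845341/169904876967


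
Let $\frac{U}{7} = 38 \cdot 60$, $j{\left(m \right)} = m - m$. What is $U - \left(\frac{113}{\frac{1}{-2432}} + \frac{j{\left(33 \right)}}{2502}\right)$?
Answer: $290776$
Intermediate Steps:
$j{\left(m \right)} = 0$
$U = 15960$ ($U = 7 \cdot 38 \cdot 60 = 7 \cdot 2280 = 15960$)
$U - \left(\frac{113}{\frac{1}{-2432}} + \frac{j{\left(33 \right)}}{2502}\right) = 15960 - \left(\frac{113}{\frac{1}{-2432}} + \frac{0}{2502}\right) = 15960 - \left(\frac{113}{- \frac{1}{2432}} + 0 \cdot \frac{1}{2502}\right) = 15960 - \left(113 \left(-2432\right) + 0\right) = 15960 - \left(-274816 + 0\right) = 15960 - -274816 = 15960 + 274816 = 290776$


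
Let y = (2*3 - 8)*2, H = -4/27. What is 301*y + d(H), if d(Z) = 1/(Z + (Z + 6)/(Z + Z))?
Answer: -2587504/2149 ≈ -1204.1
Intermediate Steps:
H = -4/27 (H = -4*1/27 = -4/27 ≈ -0.14815)
d(Z) = 1/(Z + (6 + Z)/(2*Z)) (d(Z) = 1/(Z + (6 + Z)/((2*Z))) = 1/(Z + (6 + Z)*(1/(2*Z))) = 1/(Z + (6 + Z)/(2*Z)))
y = -4 (y = (6 - 8)*2 = -2*2 = -4)
301*y + d(H) = 301*(-4) + 2*(-4/27)/(6 - 4/27 + 2*(-4/27)²) = -1204 + 2*(-4/27)/(6 - 4/27 + 2*(16/729)) = -1204 + 2*(-4/27)/(6 - 4/27 + 32/729) = -1204 + 2*(-4/27)/(4298/729) = -1204 + 2*(-4/27)*(729/4298) = -1204 - 108/2149 = -2587504/2149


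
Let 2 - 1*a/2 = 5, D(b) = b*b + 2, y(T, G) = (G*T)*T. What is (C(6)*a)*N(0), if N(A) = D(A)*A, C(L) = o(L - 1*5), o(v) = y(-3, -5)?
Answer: 0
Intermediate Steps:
y(T, G) = G*T²
D(b) = 2 + b² (D(b) = b² + 2 = 2 + b²)
o(v) = -45 (o(v) = -5*(-3)² = -5*9 = -45)
C(L) = -45
a = -6 (a = 4 - 2*5 = 4 - 10 = -6)
N(A) = A*(2 + A²) (N(A) = (2 + A²)*A = A*(2 + A²))
(C(6)*a)*N(0) = (-45*(-6))*(0*(2 + 0²)) = 270*(0*(2 + 0)) = 270*(0*2) = 270*0 = 0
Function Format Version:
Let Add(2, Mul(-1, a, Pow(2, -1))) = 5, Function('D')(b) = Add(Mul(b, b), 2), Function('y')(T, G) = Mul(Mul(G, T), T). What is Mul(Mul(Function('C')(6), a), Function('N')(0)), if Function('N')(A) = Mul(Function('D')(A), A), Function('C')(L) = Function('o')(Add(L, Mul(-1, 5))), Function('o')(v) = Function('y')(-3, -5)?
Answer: 0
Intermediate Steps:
Function('y')(T, G) = Mul(G, Pow(T, 2))
Function('D')(b) = Add(2, Pow(b, 2)) (Function('D')(b) = Add(Pow(b, 2), 2) = Add(2, Pow(b, 2)))
Function('o')(v) = -45 (Function('o')(v) = Mul(-5, Pow(-3, 2)) = Mul(-5, 9) = -45)
Function('C')(L) = -45
a = -6 (a = Add(4, Mul(-2, 5)) = Add(4, -10) = -6)
Function('N')(A) = Mul(A, Add(2, Pow(A, 2))) (Function('N')(A) = Mul(Add(2, Pow(A, 2)), A) = Mul(A, Add(2, Pow(A, 2))))
Mul(Mul(Function('C')(6), a), Function('N')(0)) = Mul(Mul(-45, -6), Mul(0, Add(2, Pow(0, 2)))) = Mul(270, Mul(0, Add(2, 0))) = Mul(270, Mul(0, 2)) = Mul(270, 0) = 0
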